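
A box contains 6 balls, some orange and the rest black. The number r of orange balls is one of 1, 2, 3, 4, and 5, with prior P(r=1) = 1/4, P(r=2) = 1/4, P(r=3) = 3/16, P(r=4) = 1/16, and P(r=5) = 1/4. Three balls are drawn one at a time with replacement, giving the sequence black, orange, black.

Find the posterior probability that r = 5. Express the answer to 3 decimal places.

For each hypothesis, P(data | H) works out to: P(data | r = 1) = (5/6)(1/6)(5/6) = 0.11574; P(data | r = 2) = (4/6)(2/6)(4/6) = 0.14815; P(data | r = 3) = (3/6)(3/6)(3/6) = 0.125; P(data | r = 4) = (2/6)(4/6)(2/6) = 0.074074; P(data | r = 5) = (1/6)(5/6)(1/6) = 0.023148.
The prior-weighted likelihoods are 1/4 · 0.11574 = 0.028935, 1/4 · 0.14815 = 0.037037, 3/16 · 0.125 = 0.023438, 1/16 · 0.074074 = 0.0046296, 1/4 · 0.023148 = 0.005787; summing to 0.099826.
So P(r = 5 | data) = (0.005787) / (0.099826) = 0.057971.

0.058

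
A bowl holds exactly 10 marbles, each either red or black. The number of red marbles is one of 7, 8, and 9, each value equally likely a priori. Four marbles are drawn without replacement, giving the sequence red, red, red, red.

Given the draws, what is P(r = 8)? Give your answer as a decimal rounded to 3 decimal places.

Compute the likelihood of the observed sequence for each case: P(data | r = 7) = (7/10)(6/9)(5/8)(4/7) = 1/6; P(data | r = 8) = (8/10)(7/9)(6/8)(5/7) = 1/3; P(data | r = 9) = (9/10)(8/9)(7/8)(6/7) = 3/5.
Weighting by the prior gives 1/3 · 1/6 = 1/18, 1/3 · 1/3 = 1/9, 1/3 · 3/5 = 1/5; summing to 11/30.
Hence P(r = 8 | data) = (1/9) / (11/30) = 10/33.

0.303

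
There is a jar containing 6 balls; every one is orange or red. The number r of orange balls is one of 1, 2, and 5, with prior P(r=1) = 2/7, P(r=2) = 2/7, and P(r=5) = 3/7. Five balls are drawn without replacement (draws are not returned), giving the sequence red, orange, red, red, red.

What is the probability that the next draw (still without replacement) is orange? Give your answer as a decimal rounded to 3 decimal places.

The likelihood of the observed sequence under each hypothesis: P(data | r = 1) = (5/6)(1/5)(4/4)(3/3)(2/2) = 1/6; P(data | r = 2) = (4/6)(2/5)(3/4)(2/3)(1/2) = 1/15; P(data | r = 5) = (1/6)(5/5)(0/4) = 0.
Weighting by the prior gives 2/7 · 1/6 = 1/21, 2/7 · 1/15 = 2/105, 3/7 · 0 = 0; with total 1/15.
The posterior is then P(r = 1 | data) = 5/7, P(r = 2 | data) = 2/7, P(r = 5 | data) = 0.
So P(orange next | data) = Σ P(orange next | H) P(H | data) = (0)(5/7) + (1)(2/7) = 2/7.

0.286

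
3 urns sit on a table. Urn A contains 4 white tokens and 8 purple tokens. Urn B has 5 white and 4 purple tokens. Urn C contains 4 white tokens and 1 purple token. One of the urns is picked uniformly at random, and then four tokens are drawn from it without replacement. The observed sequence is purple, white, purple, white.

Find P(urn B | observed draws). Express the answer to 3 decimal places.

0.584

Under each hypothesis, the probability of the observed sequence is: P(data | urn A) = (8/12)(4/11)(7/10)(3/9) = 0.056566; P(data | urn B) = (4/9)(5/8)(3/7)(4/6) = 0.079365; P(data | urn C) = (1/5)(4/4)(0/3) = 0.
Weighting by the prior gives 1/3 · 0.056566 = 0.018855, 1/3 · 0.079365 = 0.026455, 1/3 · 0 = 0; these sum to 0.04531.
Hence P(urn B | data) = (0.026455) / (0.04531) = 0.58386.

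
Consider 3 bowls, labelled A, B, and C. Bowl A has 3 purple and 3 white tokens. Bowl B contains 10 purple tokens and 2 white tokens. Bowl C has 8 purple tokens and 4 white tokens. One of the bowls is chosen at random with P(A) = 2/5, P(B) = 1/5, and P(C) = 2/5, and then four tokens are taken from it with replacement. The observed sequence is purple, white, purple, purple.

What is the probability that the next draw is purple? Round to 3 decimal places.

For each hypothesis, P(data | H) works out to: P(data | bowl A) = (3/6)(3/6)(3/6)(3/6) = 0.0625; P(data | bowl B) = (10/12)(2/12)(10/12)(10/12) = 0.096451; P(data | bowl C) = (8/12)(4/12)(8/12)(8/12) = 0.098765.
Multiplying each by its prior: 2/5 · 0.0625 = 0.025, 1/5 · 0.096451 = 0.01929, 2/5 · 0.098765 = 0.039506; these sum to 0.083796.
Dividing through by the total gives posterior P(bowl A | data) = 0.29834, P(bowl B | data) = 0.2302, P(bowl C | data) = 0.47145.
Averaging over the posterior, P(purple next | data) = (1/2)(0.29834) + (5/6)(0.2302) + (2/3)(0.47145) = 0.65531.

0.655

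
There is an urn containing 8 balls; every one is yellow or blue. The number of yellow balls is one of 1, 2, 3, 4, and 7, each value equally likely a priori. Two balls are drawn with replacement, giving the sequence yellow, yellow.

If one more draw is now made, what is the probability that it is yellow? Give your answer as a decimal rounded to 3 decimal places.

0.701

For each hypothesis, P(data | H) works out to: P(data | r = 1) = (1/8)(1/8) = 1/64; P(data | r = 2) = (2/8)(2/8) = 1/16; P(data | r = 3) = (3/8)(3/8) = 9/64; P(data | r = 4) = (4/8)(4/8) = 1/4; P(data | r = 7) = (7/8)(7/8) = 49/64.
The prior-weighted likelihoods are 1/5 · 1/64 = 1/320, 1/5 · 1/16 = 1/80, 1/5 · 9/64 = 9/320, 1/5 · 1/4 = 1/20, 1/5 · 49/64 = 49/320; with total 79/320.
The posterior is then P(r = 1 | data) = 1/79, P(r = 2 | data) = 4/79, P(r = 3 | data) = 9/79, P(r = 4 | data) = 16/79, P(r = 7 | data) = 49/79.
The predictive probability is P(yellow next | data) = (1/8)(1/79) + (1/4)(4/79) + (3/8)(9/79) + (1/2)(16/79) + (7/8)(49/79) = 443/632.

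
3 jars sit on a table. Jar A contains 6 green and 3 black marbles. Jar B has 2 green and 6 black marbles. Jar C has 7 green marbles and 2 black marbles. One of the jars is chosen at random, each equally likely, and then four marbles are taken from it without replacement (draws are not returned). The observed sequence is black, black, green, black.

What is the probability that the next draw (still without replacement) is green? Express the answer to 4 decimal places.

For each hypothesis, P(data | H) works out to: P(data | jar A) = (3/9)(2/8)(6/7)(1/6) = 1/84; P(data | jar B) = (6/8)(5/7)(2/6)(4/5) = 1/7; P(data | jar C) = (2/9)(1/8)(7/7)(0/6) = 0.
The prior-weighted likelihoods are 1/3 · 1/84 = 1/252, 1/3 · 1/7 = 1/21, 1/3 · 0 = 0; with total 13/252.
The posterior is then P(jar A | data) = 1/13, P(jar B | data) = 12/13, P(jar C | data) = 0.
The predictive probability is P(green next | data) = (1)(1/13) + (1/4)(12/13) = 4/13.

0.3077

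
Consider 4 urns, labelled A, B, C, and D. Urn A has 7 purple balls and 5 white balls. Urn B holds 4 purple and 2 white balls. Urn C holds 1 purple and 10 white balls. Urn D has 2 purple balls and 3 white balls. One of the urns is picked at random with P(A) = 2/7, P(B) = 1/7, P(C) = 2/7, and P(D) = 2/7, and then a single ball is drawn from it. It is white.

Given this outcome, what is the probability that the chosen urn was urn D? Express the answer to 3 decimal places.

Under each hypothesis, the probability of this draw is: P(data | urn A) = (5/12) = 0.41667; P(data | urn B) = (2/6) = 0.33333; P(data | urn C) = (10/11) = 0.90909; P(data | urn D) = (3/5) = 0.6.
Multiplying each by its prior: 2/7 · 0.41667 = 0.11905, 1/7 · 0.33333 = 0.047619, 2/7 · 0.90909 = 0.25974, 2/7 · 0.6 = 0.17143; with total 0.59784.
So P(urn D | data) = (0.17143) / (0.59784) = 0.28675.

0.287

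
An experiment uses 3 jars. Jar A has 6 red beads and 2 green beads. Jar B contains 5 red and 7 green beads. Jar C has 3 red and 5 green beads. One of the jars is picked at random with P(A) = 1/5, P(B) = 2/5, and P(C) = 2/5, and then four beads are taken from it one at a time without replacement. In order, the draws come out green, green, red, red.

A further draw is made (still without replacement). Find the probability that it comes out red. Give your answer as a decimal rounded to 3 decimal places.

The likelihood of the observed sequence under each hypothesis: P(data | jar A) = (2/8)(1/7)(6/6)(5/5) = 0.035714; P(data | jar B) = (7/12)(6/11)(5/10)(4/9) = 0.070707; P(data | jar C) = (5/8)(4/7)(3/6)(2/5) = 0.071429.
The prior-weighted likelihoods are 1/5 · 0.035714 = 0.0071429, 2/5 · 0.070707 = 0.028283, 2/5 · 0.071429 = 0.028571; these sum to 0.063997.
Dividing through by the total gives posterior P(jar A | data) = 0.11161, P(jar B | data) = 0.44194, P(jar C | data) = 0.44645.
Averaging over the posterior, P(red next | data) = (1)(0.11161) + (3/8)(0.44194) + (1/4)(0.44645) = 0.38895.

0.389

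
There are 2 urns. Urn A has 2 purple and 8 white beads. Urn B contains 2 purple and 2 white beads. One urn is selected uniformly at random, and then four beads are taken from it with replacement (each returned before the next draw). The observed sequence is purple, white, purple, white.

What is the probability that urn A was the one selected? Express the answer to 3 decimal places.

0.291

Compute the likelihood of the observed sequence for each case: P(data | urn A) = (2/10)(8/10)(2/10)(8/10) = 0.0256; P(data | urn B) = (2/4)(2/4)(2/4)(2/4) = 0.0625.
Weighting by the prior gives 1/2 · 0.0256 = 0.0128, 1/2 · 0.0625 = 0.03125; summing to 0.04405.
By Bayes' rule, P(urn A | data) = (0.0128) / (0.04405) = 0.29058.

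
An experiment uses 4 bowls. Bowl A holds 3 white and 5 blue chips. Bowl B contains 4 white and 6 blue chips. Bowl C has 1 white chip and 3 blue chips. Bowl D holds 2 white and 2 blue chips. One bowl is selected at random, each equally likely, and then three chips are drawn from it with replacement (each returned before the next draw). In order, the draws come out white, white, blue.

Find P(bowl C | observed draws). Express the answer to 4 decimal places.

0.1318

For each hypothesis, P(data | H) works out to: P(data | bowl A) = (3/8)(3/8)(5/8) = 0.087891; P(data | bowl B) = (4/10)(4/10)(6/10) = 0.096; P(data | bowl C) = (1/4)(1/4)(3/4) = 0.046875; P(data | bowl D) = (2/4)(2/4)(2/4) = 0.125.
Multiplying each by its prior: 1/4 · 0.087891 = 0.021973, 1/4 · 0.096 = 0.024, 1/4 · 0.046875 = 0.011719, 1/4 · 0.125 = 0.03125; these sum to 0.088941.
By Bayes' rule, P(bowl C | data) = (0.011719) / (0.088941) = 0.13176.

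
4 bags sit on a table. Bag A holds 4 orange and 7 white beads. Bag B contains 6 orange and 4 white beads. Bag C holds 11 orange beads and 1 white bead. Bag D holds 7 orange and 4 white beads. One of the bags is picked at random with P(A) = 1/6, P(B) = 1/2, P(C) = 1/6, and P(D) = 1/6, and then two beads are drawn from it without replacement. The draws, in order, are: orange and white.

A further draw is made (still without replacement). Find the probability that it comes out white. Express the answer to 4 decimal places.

The likelihood of the observed sequence under each hypothesis: P(data | bag A) = (4/11)(7/10) = 0.25455; P(data | bag B) = (6/10)(4/9) = 0.26667; P(data | bag C) = (11/12)(1/11) = 0.083333; P(data | bag D) = (7/11)(4/10) = 0.25455.
Multiplying each by its prior: 1/6 · 0.25455 = 0.042424, 1/2 · 0.26667 = 0.13333, 1/6 · 0.083333 = 0.013889, 1/6 · 0.25455 = 0.042424; summing to 0.23207.
Dividing through by the total gives posterior P(bag A | data) = 0.18281, P(bag B | data) = 0.57454, P(bag C | data) = 0.059848, P(bag D | data) = 0.18281.
So P(white next | data) = Σ P(white next | H) P(H | data) = (2/3)(0.18281) + (3/8)(0.57454) + (0)(0.059848) + (1/3)(0.18281) = 0.39826.

0.3983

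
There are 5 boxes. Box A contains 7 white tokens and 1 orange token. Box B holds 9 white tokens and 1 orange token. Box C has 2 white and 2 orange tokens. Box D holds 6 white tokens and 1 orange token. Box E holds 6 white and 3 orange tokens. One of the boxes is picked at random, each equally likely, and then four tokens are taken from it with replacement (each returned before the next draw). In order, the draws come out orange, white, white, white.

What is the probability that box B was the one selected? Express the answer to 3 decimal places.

0.179

For each hypothesis, P(data | H) works out to: P(data | box A) = (1/8)(7/8)(7/8)(7/8) = 0.08374; P(data | box B) = (1/10)(9/10)(9/10)(9/10) = 0.0729; P(data | box C) = (2/4)(2/4)(2/4)(2/4) = 0.0625; P(data | box D) = (1/7)(6/7)(6/7)(6/7) = 0.089963; P(data | box E) = (3/9)(6/9)(6/9)(6/9) = 0.098765.
Weighting by the prior gives 1/5 · 0.08374 = 0.016748, 1/5 · 0.0729 = 0.01458, 1/5 · 0.0625 = 0.0125, 1/5 · 0.089963 = 0.017993, 1/5 · 0.098765 = 0.019753; with total 0.081574.
By Bayes' rule, P(box B | data) = (0.01458) / (0.081574) = 0.17873.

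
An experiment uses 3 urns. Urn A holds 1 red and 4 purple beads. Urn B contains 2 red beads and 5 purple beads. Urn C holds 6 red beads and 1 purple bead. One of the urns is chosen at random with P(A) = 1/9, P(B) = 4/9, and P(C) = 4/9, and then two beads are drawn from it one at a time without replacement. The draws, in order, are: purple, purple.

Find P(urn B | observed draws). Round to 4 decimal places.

0.7605

For each hypothesis, P(data | H) works out to: P(data | urn A) = (4/5)(3/4) = 3/5; P(data | urn B) = (5/7)(4/6) = 10/21; P(data | urn C) = (1/7)(0/6) = 0.
The prior-weighted likelihoods are 1/9 · 3/5 = 1/15, 4/9 · 10/21 = 40/189, 4/9 · 0 = 0; these sum to 263/945.
Therefore the posterior P(urn B | data) = (40/189) / (263/945) = 200/263.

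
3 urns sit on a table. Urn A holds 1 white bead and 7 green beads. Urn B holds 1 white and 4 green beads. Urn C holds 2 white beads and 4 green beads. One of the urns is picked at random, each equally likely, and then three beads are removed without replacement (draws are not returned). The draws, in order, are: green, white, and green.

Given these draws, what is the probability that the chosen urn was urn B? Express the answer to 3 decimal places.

Under each hypothesis, the probability of the observed sequence is: P(data | urn A) = (7/8)(1/7)(6/6) = 1/8; P(data | urn B) = (4/5)(1/4)(3/3) = 1/5; P(data | urn C) = (4/6)(2/5)(3/4) = 1/5.
Multiplying each by its prior: 1/3 · 1/8 = 1/24, 1/3 · 1/5 = 1/15, 1/3 · 1/5 = 1/15; these sum to 7/40.
By Bayes' rule, P(urn B | data) = (1/15) / (7/40) = 8/21.

0.381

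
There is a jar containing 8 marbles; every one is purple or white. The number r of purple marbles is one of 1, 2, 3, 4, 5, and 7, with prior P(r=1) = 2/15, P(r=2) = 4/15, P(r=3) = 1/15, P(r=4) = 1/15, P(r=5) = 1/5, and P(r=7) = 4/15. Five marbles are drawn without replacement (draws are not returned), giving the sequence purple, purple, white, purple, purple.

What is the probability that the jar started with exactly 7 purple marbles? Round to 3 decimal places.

For each hypothesis, P(data | H) works out to: P(data | r = 1) = (1/8)(0/7) = 0; P(data | r = 2) = (2/8)(1/7)(6/6)(0/5) = 0; P(data | r = 3) = (3/8)(2/7)(5/6)(1/5)(0/4) = 0; P(data | r = 4) = (4/8)(3/7)(4/6)(2/5)(1/4) = 0.014286; P(data | r = 5) = (5/8)(4/7)(3/6)(3/5)(2/4) = 0.053571; P(data | r = 7) = (7/8)(6/7)(1/6)(5/5)(4/4) = 0.125.
The prior-weighted likelihoods are 2/15 · 0 = 0, 4/15 · 0 = 0, 1/15 · 0 = 0, 1/15 · 0.014286 = 0.00095238, 1/5 · 0.053571 = 0.010714, 4/15 · 0.125 = 0.033333; these sum to 0.045.
Therefore the posterior P(r = 7 | data) = (0.033333) / (0.045) = 0.74074.

0.741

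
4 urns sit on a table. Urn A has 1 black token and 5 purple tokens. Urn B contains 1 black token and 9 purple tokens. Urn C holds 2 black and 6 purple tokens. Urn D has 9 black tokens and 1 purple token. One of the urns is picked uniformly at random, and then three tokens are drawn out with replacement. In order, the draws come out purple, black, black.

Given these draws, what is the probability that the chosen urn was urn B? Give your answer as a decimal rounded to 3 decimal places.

0.056

For each hypothesis, P(data | H) works out to: P(data | urn A) = (5/6)(1/6)(1/6) = 0.023148; P(data | urn B) = (9/10)(1/10)(1/10) = 0.009; P(data | urn C) = (6/8)(2/8)(2/8) = 0.046875; P(data | urn D) = (1/10)(9/10)(9/10) = 0.081.
Weighting by the prior gives 1/4 · 0.023148 = 0.005787, 1/4 · 0.009 = 0.00225, 1/4 · 0.046875 = 0.011719, 1/4 · 0.081 = 0.02025; with total 0.040006.
So P(urn B | data) = (0.00225) / (0.040006) = 0.056242.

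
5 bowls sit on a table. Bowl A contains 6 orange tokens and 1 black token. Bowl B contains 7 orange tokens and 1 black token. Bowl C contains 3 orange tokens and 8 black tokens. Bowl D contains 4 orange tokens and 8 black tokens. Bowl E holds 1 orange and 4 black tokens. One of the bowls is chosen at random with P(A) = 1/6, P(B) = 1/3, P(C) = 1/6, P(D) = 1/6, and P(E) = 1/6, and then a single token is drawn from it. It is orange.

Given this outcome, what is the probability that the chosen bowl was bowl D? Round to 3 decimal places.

Compute the likelihood of this draw for each case: P(data | bowl A) = (6/7) = 0.85714; P(data | bowl B) = (7/8) = 0.875; P(data | bowl C) = (3/11) = 0.27273; P(data | bowl D) = (4/12) = 0.33333; P(data | bowl E) = (1/5) = 0.2.
Multiplying each by its prior: 1/6 · 0.85714 = 0.14286, 1/3 · 0.875 = 0.29167, 1/6 · 0.27273 = 0.045455, 1/6 · 0.33333 = 0.055556, 1/6 · 0.2 = 0.033333; these sum to 0.56887.
Hence P(bowl D | data) = (0.055556) / (0.56887) = 0.09766.

0.098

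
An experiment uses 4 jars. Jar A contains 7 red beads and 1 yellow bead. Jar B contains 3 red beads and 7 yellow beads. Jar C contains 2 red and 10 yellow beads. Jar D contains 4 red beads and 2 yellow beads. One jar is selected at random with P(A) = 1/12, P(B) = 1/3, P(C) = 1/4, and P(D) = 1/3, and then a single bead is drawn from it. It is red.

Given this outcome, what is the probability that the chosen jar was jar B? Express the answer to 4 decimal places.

Compute the likelihood of this draw for each case: P(data | jar A) = (7/8) = 0.875; P(data | jar B) = (3/10) = 0.3; P(data | jar C) = (2/12) = 0.16667; P(data | jar D) = (4/6) = 0.66667.
Multiplying each by its prior: 1/12 · 0.875 = 0.072917, 1/3 · 0.3 = 0.1, 1/4 · 0.16667 = 0.041667, 1/3 · 0.66667 = 0.22222; these sum to 0.43681.
So P(jar B | data) = (0.1) / (0.43681) = 0.22893.

0.2289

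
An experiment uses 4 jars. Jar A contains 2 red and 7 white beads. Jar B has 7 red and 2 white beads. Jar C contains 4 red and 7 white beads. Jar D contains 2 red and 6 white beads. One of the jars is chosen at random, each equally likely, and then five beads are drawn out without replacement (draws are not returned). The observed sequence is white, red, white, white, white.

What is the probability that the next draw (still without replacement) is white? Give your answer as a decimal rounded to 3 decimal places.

0.664

Compute the likelihood of the observed sequence for each case: P(data | jar A) = (7/9)(2/8)(6/7)(5/6)(4/5) = 0.11111; P(data | jar B) = (2/9)(7/8)(1/7)(0/6) = 0; P(data | jar C) = (7/11)(4/10)(6/9)(5/8)(4/7) = 0.060606; P(data | jar D) = (6/8)(2/7)(5/6)(4/5)(3/4) = 0.10714.
Weighting by the prior gives 1/4 · 0.11111 = 0.027778, 1/4 · 0 = 0, 1/4 · 0.060606 = 0.015152, 1/4 · 0.10714 = 0.026786; summing to 0.069715.
Normalising, the posterior is P(jar A | data) = 0.39845, P(jar B | data) = 0, P(jar C | data) = 0.21734, P(jar D | data) = 0.38422.
The predictive probability is P(white next | data) = (3/4)(0.39845) + (1/2)(0.21734) + (2/3)(0.38422) = 0.66365.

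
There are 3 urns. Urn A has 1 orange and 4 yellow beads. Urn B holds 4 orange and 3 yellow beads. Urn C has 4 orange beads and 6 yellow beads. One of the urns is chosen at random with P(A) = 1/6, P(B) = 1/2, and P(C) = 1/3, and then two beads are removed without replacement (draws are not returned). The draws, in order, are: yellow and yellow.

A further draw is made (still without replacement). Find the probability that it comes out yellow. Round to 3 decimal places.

0.483

Compute the likelihood of the observed sequence for each case: P(data | urn A) = (4/5)(3/4) = 3/5; P(data | urn B) = (3/7)(2/6) = 1/7; P(data | urn C) = (6/10)(5/9) = 1/3.
Weighting by the prior gives 1/6 · 3/5 = 1/10, 1/2 · 1/7 = 1/14, 1/3 · 1/3 = 1/9; summing to 89/315.
The posterior is then P(urn A | data) = 63/178, P(urn B | data) = 45/178, P(urn C | data) = 35/89.
The predictive probability is P(yellow next | data) = (2/3)(63/178) + (1/5)(45/178) + (1/2)(35/89) = 43/89.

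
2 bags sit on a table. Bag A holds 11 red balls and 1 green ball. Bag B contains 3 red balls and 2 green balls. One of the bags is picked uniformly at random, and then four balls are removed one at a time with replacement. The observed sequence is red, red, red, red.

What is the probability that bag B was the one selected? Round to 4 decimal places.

0.1551

Under each hypothesis, the probability of the observed sequence is: P(data | bag A) = (11/12)(11/12)(11/12)(11/12) = 0.70607; P(data | bag B) = (3/5)(3/5)(3/5)(3/5) = 0.1296.
Weighting by the prior gives 1/2 · 0.70607 = 0.35303, 1/2 · 0.1296 = 0.0648; with total 0.41783.
Therefore the posterior P(bag B | data) = (0.0648) / (0.41783) = 0.15509.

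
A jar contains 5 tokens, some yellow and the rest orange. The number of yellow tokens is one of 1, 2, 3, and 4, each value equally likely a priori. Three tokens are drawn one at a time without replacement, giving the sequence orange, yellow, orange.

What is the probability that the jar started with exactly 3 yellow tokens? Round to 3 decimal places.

Under each hypothesis, the probability of the observed sequence is: P(data | r = 1) = (4/5)(1/4)(3/3) = 1/5; P(data | r = 2) = (3/5)(2/4)(2/3) = 1/5; P(data | r = 3) = (2/5)(3/4)(1/3) = 1/10; P(data | r = 4) = (1/5)(4/4)(0/3) = 0.
The prior-weighted likelihoods are 1/4 · 1/5 = 1/20, 1/4 · 1/5 = 1/20, 1/4 · 1/10 = 1/40, 1/4 · 0 = 0; these sum to 1/8.
So P(r = 3 | data) = (1/40) / (1/8) = 1/5.

0.200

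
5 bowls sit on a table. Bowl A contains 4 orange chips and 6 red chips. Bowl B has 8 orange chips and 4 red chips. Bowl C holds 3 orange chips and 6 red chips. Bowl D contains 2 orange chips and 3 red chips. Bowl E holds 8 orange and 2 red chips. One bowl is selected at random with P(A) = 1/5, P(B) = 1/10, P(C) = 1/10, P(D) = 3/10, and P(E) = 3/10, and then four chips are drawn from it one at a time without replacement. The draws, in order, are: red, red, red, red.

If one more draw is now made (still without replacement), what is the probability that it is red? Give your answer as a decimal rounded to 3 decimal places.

Compute the likelihood of the observed sequence for each case: P(data | bowl A) = (6/10)(5/9)(4/8)(3/7) = 0.071429; P(data | bowl B) = (4/12)(3/11)(2/10)(1/9) = 0.0020202; P(data | bowl C) = (6/9)(5/8)(4/7)(3/6) = 0.11905; P(data | bowl D) = (3/5)(2/4)(1/3)(0/2) = 0; P(data | bowl E) = (2/10)(1/9)(0/8) = 0.
Weighting by the prior gives 1/5 · 0.071429 = 0.014286, 1/10 · 0.0020202 = 0.00020202, 1/10 · 0.11905 = 0.011905, 3/10 · 0 = 0, 3/10 · 0 = 0; these sum to 0.026392.
Normalising, the posterior is P(bowl A | data) = 0.54128, P(bowl B | data) = 0.0076545, P(bowl C | data) = 0.45107, P(bowl D | data) = 0, P(bowl E | data) = 0.
So P(red next | data) = Σ P(red next | H) P(H | data) = (1/3)(0.54128) + (0)(0.0076545) + (2/5)(0.45107) = 0.36085.

0.361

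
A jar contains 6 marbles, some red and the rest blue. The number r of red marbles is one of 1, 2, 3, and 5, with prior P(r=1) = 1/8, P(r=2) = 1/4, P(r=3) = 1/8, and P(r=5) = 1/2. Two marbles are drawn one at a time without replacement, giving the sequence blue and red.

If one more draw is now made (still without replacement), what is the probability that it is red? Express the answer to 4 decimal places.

0.5700

The likelihood of the observed sequence under each hypothesis: P(data | r = 1) = (5/6)(1/5) = 1/6; P(data | r = 2) = (4/6)(2/5) = 4/15; P(data | r = 3) = (3/6)(3/5) = 3/10; P(data | r = 5) = (1/6)(5/5) = 1/6.
Weighting by the prior gives 1/8 · 1/6 = 1/48, 1/4 · 4/15 = 1/15, 1/8 · 3/10 = 3/80, 1/2 · 1/6 = 1/12; with total 5/24.
Dividing through by the total gives posterior P(r = 1 | data) = 1/10, P(r = 2 | data) = 8/25, P(r = 3 | data) = 9/50, P(r = 5 | data) = 2/5.
So P(red next | data) = Σ P(red next | H) P(H | data) = (0)(1/10) + (1/4)(8/25) + (1/2)(9/50) + (1)(2/5) = 57/100.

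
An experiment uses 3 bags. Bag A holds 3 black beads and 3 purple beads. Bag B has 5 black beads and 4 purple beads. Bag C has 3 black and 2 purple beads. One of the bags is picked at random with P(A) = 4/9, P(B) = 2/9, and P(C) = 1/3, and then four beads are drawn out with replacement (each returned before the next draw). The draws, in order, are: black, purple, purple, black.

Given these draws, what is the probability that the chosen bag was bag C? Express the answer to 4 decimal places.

Compute the likelihood of the observed sequence for each case: P(data | bag A) = (3/6)(3/6)(3/6)(3/6) = 0.0625; P(data | bag B) = (5/9)(4/9)(4/9)(5/9) = 0.060966; P(data | bag C) = (3/5)(2/5)(2/5)(3/5) = 0.0576.
The prior-weighted likelihoods are 4/9 · 0.0625 = 0.027778, 2/9 · 0.060966 = 0.013548, 1/3 · 0.0576 = 0.0192; with total 0.060526.
Hence P(bag C | data) = (0.0192) / (0.060526) = 0.31722.

0.3172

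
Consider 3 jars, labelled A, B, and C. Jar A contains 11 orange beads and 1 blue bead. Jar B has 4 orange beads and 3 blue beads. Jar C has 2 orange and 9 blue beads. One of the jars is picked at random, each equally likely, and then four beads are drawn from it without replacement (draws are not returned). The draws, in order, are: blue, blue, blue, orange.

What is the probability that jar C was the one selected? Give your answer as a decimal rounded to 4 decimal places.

For each hypothesis, P(data | H) works out to: P(data | jar A) = (1/12)(0/11) = 0; P(data | jar B) = (3/7)(2/6)(1/5)(4/4) = 1/35; P(data | jar C) = (9/11)(8/10)(7/9)(2/8) = 7/55.
Weighting by the prior gives 1/3 · 0 = 0, 1/3 · 1/35 = 1/105, 1/3 · 7/55 = 7/165; these sum to 4/77.
So P(jar C | data) = (7/165) / (4/77) = 49/60.

0.8167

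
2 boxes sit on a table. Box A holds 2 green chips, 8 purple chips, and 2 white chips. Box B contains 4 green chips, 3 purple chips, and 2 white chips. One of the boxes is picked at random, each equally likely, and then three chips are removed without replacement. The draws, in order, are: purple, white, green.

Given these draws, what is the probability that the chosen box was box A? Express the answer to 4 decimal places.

The likelihood of the observed sequence under each hypothesis: P(data | box A) = (8/12)(2/11)(2/10) = 0.024242; P(data | box B) = (3/9)(2/8)(4/7) = 0.047619.
Multiplying each by its prior: 1/2 · 0.024242 = 0.012121, 1/2 · 0.047619 = 0.02381; summing to 0.035931.
So P(box A | data) = (0.012121) / (0.035931) = 0.33735.

0.3373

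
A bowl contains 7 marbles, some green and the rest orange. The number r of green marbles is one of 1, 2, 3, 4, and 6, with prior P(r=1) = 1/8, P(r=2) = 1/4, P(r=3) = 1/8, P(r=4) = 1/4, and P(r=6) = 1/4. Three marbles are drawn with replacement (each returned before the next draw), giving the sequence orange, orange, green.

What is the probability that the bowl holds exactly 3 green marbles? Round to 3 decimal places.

0.179

Under each hypothesis, the probability of the observed sequence is: P(data | r = 1) = (6/7)(6/7)(1/7) = 36/343; P(data | r = 2) = (5/7)(5/7)(2/7) = 50/343; P(data | r = 3) = (4/7)(4/7)(3/7) = 48/343; P(data | r = 4) = (3/7)(3/7)(4/7) = 36/343; P(data | r = 6) = (1/7)(1/7)(6/7) = 6/343.
Multiplying each by its prior: 1/8 · 36/343 = 9/686, 1/4 · 50/343 = 25/686, 1/8 · 48/343 = 6/343, 1/4 · 36/343 = 9/343, 1/4 · 6/343 = 3/686; these sum to 67/686.
Therefore the posterior P(r = 3 | data) = (6/343) / (67/686) = 12/67.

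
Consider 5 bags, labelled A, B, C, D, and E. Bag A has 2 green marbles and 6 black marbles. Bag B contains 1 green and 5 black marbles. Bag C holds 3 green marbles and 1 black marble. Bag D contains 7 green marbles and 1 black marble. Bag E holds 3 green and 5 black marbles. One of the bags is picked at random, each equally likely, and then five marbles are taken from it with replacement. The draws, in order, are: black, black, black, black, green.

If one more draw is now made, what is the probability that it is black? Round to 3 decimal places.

0.741

For each hypothesis, P(data | H) works out to: P(data | bag A) = (6/8)(6/8)(6/8)(6/8)(2/8) = 0.079102; P(data | bag B) = (5/6)(5/6)(5/6)(5/6)(1/6) = 0.080376; P(data | bag C) = (1/4)(1/4)(1/4)(1/4)(3/4) = 0.0029297; P(data | bag D) = (1/8)(1/8)(1/8)(1/8)(7/8) = 0.00021362; P(data | bag E) = (5/8)(5/8)(5/8)(5/8)(3/8) = 0.05722.
Multiplying each by its prior: 1/5 · 0.079102 = 0.01582, 1/5 · 0.080376 = 0.016075, 1/5 · 0.0029297 = 0.00058594, 1/5 · 0.00021362 = 4.2725e-05, 1/5 · 0.05722 = 0.011444; with total 0.043968.
Normalising, the posterior is P(bag A | data) = 0.35981, P(bag B | data) = 0.36561, P(bag C | data) = 0.013326, P(bag D | data) = 0.00097172, P(bag E | data) = 0.26028.
Averaging over the posterior, P(black next | data) = (3/4)(0.35981) + (5/6)(0.36561) + (1/4)(0.013326) + (1/8)(0.00097172) + (5/8)(0.26028) = 0.74066.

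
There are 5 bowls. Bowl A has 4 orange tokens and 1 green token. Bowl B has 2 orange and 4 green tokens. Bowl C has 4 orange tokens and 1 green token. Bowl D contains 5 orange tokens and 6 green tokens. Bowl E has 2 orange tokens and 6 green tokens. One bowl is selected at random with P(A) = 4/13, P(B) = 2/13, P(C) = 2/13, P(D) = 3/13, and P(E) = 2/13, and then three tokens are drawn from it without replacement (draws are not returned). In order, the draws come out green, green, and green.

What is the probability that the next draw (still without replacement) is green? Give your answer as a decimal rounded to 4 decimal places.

Under each hypothesis, the probability of the observed sequence is: P(data | bowl A) = (1/5)(0/4) = 0; P(data | bowl B) = (4/6)(3/5)(2/4) = 0.2; P(data | bowl C) = (1/5)(0/4) = 0; P(data | bowl D) = (6/11)(5/10)(4/9) = 0.12121; P(data | bowl E) = (6/8)(5/7)(4/6) = 0.35714.
Weighting by the prior gives 4/13 · 0 = 0, 2/13 · 0.2 = 0.030769, 2/13 · 0 = 0, 3/13 · 0.12121 = 0.027972, 2/13 · 0.35714 = 0.054945; with total 0.11369.
Dividing through by the total gives posterior P(bowl A | data) = 0, P(bowl B | data) = 0.27065, P(bowl C | data) = 0, P(bowl D | data) = 0.24605, P(bowl E | data) = 0.4833.
Averaging over the posterior, P(green next | data) = (1/3)(0.27065) + (3/8)(0.24605) + (3/5)(0.4833) = 0.47247.

0.4725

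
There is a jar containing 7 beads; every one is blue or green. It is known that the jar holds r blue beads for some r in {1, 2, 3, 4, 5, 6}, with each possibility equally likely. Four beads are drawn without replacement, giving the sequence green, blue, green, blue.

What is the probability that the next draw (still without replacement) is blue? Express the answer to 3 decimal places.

0.500

The likelihood of the observed sequence under each hypothesis: P(data | r = 1) = (6/7)(1/6)(5/5)(0/4) = 0; P(data | r = 2) = (5/7)(2/6)(4/5)(1/4) = 1/21; P(data | r = 3) = (4/7)(3/6)(3/5)(2/4) = 3/35; P(data | r = 4) = (3/7)(4/6)(2/5)(3/4) = 3/35; P(data | r = 5) = (2/7)(5/6)(1/5)(4/4) = 1/21; P(data | r = 6) = (1/7)(6/6)(0/5) = 0.
Weighting by the prior gives 1/6 · 0 = 0, 1/6 · 1/21 = 1/126, 1/6 · 3/35 = 1/70, 1/6 · 3/35 = 1/70, 1/6 · 1/21 = 1/126, 1/6 · 0 = 0; summing to 2/45.
The posterior is then P(r = 1 | data) = 0, P(r = 2 | data) = 5/28, P(r = 3 | data) = 9/28, P(r = 4 | data) = 9/28, P(r = 5 | data) = 5/28, P(r = 6 | data) = 0.
So P(blue next | data) = Σ P(blue next | H) P(H | data) = (0)(5/28) + (1/3)(9/28) + (2/3)(9/28) + (1)(5/28) = 1/2.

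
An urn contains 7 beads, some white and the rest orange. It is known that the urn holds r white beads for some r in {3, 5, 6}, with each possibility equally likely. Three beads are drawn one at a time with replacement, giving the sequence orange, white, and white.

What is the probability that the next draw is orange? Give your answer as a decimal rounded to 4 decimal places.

Under each hypothesis, the probability of the observed sequence is: P(data | r = 3) = (4/7)(3/7)(3/7) = 0.10496; P(data | r = 5) = (2/7)(5/7)(5/7) = 0.14577; P(data | r = 6) = (1/7)(6/7)(6/7) = 0.10496.
Weighting by the prior gives 1/3 · 0.10496 = 0.034985, 1/3 · 0.14577 = 0.048591, 1/3 · 0.10496 = 0.034985; these sum to 0.11856.
Normalising, the posterior is P(r = 3 | data) = 0.29508, P(r = 5 | data) = 0.40984, P(r = 6 | data) = 0.29508.
Averaging over the posterior, P(orange next | data) = (4/7)(0.29508) + (2/7)(0.40984) + (1/7)(0.29508) = 0.32787.

0.3279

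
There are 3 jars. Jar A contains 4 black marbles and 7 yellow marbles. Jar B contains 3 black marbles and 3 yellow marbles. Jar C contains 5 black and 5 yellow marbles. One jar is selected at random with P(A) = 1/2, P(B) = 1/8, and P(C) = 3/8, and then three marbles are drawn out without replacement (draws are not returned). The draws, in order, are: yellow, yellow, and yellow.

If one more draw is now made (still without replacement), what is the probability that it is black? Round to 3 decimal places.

The likelihood of the observed sequence under each hypothesis: P(data | jar A) = (7/11)(6/10)(5/9) = 0.21212; P(data | jar B) = (3/6)(2/5)(1/4) = 0.05; P(data | jar C) = (5/10)(4/9)(3/8) = 0.083333.
The prior-weighted likelihoods are 1/2 · 0.21212 = 0.10606, 1/8 · 0.05 = 0.00625, 3/8 · 0.083333 = 0.03125; these sum to 0.14356.
Dividing through by the total gives posterior P(jar A | data) = 0.73879, P(jar B | data) = 0.043536, P(jar C | data) = 0.21768.
Averaging over the posterior, P(black next | data) = (1/2)(0.73879) + (1)(0.043536) + (5/7)(0.21768) = 0.56841.

0.568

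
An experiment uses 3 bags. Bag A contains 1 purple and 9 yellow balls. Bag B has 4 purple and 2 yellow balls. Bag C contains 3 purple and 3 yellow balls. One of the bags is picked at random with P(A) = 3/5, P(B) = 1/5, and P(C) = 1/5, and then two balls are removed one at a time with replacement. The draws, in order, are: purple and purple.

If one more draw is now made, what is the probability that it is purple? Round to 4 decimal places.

For each hypothesis, P(data | H) works out to: P(data | bag A) = (1/10)(1/10) = 0.01; P(data | bag B) = (4/6)(4/6) = 0.44444; P(data | bag C) = (3/6)(3/6) = 0.25.
The prior-weighted likelihoods are 3/5 · 0.01 = 0.006, 1/5 · 0.44444 = 0.088889, 1/5 · 0.25 = 0.05; summing to 0.14489.
The posterior is then P(bag A | data) = 0.041411, P(bag B | data) = 0.6135, P(bag C | data) = 0.34509.
Averaging over the posterior, P(purple next | data) = (1/10)(0.041411) + (2/3)(0.6135) + (1/2)(0.34509) = 0.58569.

0.5857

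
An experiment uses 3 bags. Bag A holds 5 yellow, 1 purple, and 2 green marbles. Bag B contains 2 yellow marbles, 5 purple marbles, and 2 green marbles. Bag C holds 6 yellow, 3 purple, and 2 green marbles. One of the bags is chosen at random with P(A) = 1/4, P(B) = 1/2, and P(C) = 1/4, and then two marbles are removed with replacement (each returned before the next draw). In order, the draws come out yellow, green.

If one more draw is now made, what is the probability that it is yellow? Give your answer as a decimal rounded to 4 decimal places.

For each hypothesis, P(data | H) works out to: P(data | bag A) = (5/8)(2/8) = 0.15625; P(data | bag B) = (2/9)(2/9) = 0.049383; P(data | bag C) = (6/11)(2/11) = 0.099174.
Weighting by the prior gives 1/4 · 0.15625 = 0.039062, 1/2 · 0.049383 = 0.024691, 1/4 · 0.099174 = 0.024793; these sum to 0.088547.
The posterior is then P(bag A | data) = 0.44115, P(bag B | data) = 0.27885, P(bag C | data) = 0.28.
So P(yellow next | data) = Σ P(yellow next | H) P(H | data) = (5/8)(0.44115) + (2/9)(0.27885) + (6/11)(0.28) = 0.49041.

0.4904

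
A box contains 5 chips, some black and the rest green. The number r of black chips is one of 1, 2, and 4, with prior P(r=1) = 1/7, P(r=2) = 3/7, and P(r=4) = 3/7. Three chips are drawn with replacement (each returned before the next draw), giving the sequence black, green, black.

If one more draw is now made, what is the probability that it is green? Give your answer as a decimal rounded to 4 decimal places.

0.3909

Under each hypothesis, the probability of the observed sequence is: P(data | r = 1) = (1/5)(4/5)(1/5) = 4/125; P(data | r = 2) = (2/5)(3/5)(2/5) = 12/125; P(data | r = 4) = (4/5)(1/5)(4/5) = 16/125.
The prior-weighted likelihoods are 1/7 · 4/125 = 4/875, 3/7 · 12/125 = 36/875, 3/7 · 16/125 = 48/875; these sum to 88/875.
Normalising, the posterior is P(r = 1 | data) = 1/22, P(r = 2 | data) = 9/22, P(r = 4 | data) = 6/11.
Averaging over the posterior, P(green next | data) = (4/5)(1/22) + (3/5)(9/22) + (1/5)(6/11) = 43/110.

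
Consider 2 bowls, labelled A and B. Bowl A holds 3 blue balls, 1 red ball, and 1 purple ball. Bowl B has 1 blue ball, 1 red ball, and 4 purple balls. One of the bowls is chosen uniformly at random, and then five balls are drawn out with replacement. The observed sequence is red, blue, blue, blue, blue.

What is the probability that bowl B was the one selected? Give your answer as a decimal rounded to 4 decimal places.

Under each hypothesis, the probability of the observed sequence is: P(data | bowl A) = (1/5)(3/5)(3/5)(3/5)(3/5) = 0.02592; P(data | bowl B) = (1/6)(1/6)(1/6)(1/6)(1/6) = 0.0001286.
Weighting by the prior gives 1/2 · 0.02592 = 0.01296, 1/2 · 0.0001286 = 6.43e-05; summing to 0.013024.
Hence P(bowl B | data) = (6.43e-05) / (0.013024) = 0.004937.

0.0049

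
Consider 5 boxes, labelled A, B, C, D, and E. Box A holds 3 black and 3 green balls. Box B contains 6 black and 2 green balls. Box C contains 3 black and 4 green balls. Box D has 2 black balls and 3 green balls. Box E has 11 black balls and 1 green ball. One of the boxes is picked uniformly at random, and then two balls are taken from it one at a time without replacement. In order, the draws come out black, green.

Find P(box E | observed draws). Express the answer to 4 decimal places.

For each hypothesis, P(data | H) works out to: P(data | box A) = (3/6)(3/5) = 3/10; P(data | box B) = (6/8)(2/7) = 3/14; P(data | box C) = (3/7)(4/6) = 2/7; P(data | box D) = (2/5)(3/4) = 3/10; P(data | box E) = (11/12)(1/11) = 1/12.
The prior-weighted likelihoods are 1/5 · 3/10 = 3/50, 1/5 · 3/14 = 3/70, 1/5 · 2/7 = 2/35, 1/5 · 3/10 = 3/50, 1/5 · 1/12 = 1/60; with total 71/300.
Therefore the posterior P(box E | data) = (1/60) / (71/300) = 5/71.

0.0704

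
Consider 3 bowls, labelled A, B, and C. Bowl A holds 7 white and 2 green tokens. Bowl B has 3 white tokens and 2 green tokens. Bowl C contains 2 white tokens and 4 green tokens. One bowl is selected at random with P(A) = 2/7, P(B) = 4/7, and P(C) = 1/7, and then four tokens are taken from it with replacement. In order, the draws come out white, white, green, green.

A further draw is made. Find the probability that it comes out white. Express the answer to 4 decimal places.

0.5925

The likelihood of the observed sequence under each hypothesis: P(data | bowl A) = (7/9)(7/9)(2/9)(2/9) = 0.029873; P(data | bowl B) = (3/5)(3/5)(2/5)(2/5) = 0.0576; P(data | bowl C) = (2/6)(2/6)(4/6)(4/6) = 0.049383.
The prior-weighted likelihoods are 2/7 · 0.029873 = 0.0085353, 4/7 · 0.0576 = 0.032914, 1/7 · 0.049383 = 0.0070547; with total 0.048504.
Dividing through by the total gives posterior P(bowl A | data) = 0.17597, P(bowl B | data) = 0.67859, P(bowl C | data) = 0.14544.
The predictive probability is P(white next | data) = (7/9)(0.17597) + (3/5)(0.67859) + (1/3)(0.14544) = 0.5925.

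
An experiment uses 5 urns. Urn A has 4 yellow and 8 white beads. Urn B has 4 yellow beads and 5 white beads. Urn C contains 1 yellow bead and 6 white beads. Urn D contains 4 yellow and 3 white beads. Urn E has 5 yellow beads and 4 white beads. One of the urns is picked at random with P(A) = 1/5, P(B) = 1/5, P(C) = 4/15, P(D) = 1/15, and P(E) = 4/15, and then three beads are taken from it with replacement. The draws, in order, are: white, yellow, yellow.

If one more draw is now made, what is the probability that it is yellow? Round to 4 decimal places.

Compute the likelihood of the observed sequence for each case: P(data | urn A) = (8/12)(4/12)(4/12) = 0.074074; P(data | urn B) = (5/9)(4/9)(4/9) = 0.10974; P(data | urn C) = (6/7)(1/7)(1/7) = 0.017493; P(data | urn D) = (3/7)(4/7)(4/7) = 0.13994; P(data | urn E) = (4/9)(5/9)(5/9) = 0.13717.
Multiplying each by its prior: 1/5 · 0.074074 = 0.014815, 1/5 · 0.10974 = 0.021948, 4/15 · 0.017493 = 0.0046647, 1/15 · 0.13994 = 0.0093294, 4/15 · 0.13717 = 0.03658; with total 0.087337.
Normalising, the posterior is P(urn A | data) = 0.16963, P(urn B | data) = 0.2513, P(urn C | data) = 0.053411, P(urn D | data) = 0.10682, P(urn E | data) = 0.41884.
The predictive probability is P(yellow next | data) = (1/3)(0.16963) + (4/9)(0.2513) + (1/7)(0.053411) + (4/7)(0.10682) + (5/9)(0.41884) = 0.46959.

0.4696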